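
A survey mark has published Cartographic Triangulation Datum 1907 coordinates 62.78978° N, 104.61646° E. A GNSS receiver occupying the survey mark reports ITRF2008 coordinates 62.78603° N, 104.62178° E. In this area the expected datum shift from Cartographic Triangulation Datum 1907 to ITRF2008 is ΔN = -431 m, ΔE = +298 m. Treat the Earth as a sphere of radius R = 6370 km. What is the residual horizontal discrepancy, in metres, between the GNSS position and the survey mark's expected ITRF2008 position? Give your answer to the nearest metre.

31 m

Observed coordinate differences: Δφ = -0.00375°, Δλ = +0.00532°.
Converting to metres (1° lat = 111177 m, cos φ = 0.457257): observed ΔN = -416.9 m, observed ΔE = 270.5 m.
Subtracting the expected shift leaves a residual of -416.9 − (-431) = 14.1 m north and 270.5 − (298) = -27.5 m east.
Residual distance = √(14.1² + (-27.5)²) = 30.9 m.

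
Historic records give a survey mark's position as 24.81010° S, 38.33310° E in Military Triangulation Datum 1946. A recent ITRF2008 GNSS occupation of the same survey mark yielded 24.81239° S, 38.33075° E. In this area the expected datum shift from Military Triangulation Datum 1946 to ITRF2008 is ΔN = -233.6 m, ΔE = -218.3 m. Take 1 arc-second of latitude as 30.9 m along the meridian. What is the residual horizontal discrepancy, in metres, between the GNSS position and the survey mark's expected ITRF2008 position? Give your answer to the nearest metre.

28 m

Observed coordinate differences: Δφ = -0.00229°, Δλ = -0.00235°.
Converting to metres (1° lat = 111240 m, cos φ = 0.907704): observed ΔN = -254.7 m, observed ΔE = -237.3 m.
Subtracting the expected shift leaves a residual of -254.7 − (-233.6) = -21.1 m north and -237.3 − (-218.3) = -19.0 m east.
Residual distance = √((-21.1)² + (-19.0)²) = 28.4 m.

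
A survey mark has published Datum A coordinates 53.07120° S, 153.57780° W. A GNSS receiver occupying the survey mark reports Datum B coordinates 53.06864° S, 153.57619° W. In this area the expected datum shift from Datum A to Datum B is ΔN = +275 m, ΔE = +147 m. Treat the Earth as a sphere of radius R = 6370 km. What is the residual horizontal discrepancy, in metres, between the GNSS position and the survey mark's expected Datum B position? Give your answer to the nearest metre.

Observed coordinate differences: Δφ = +0.00256°, Δλ = +0.00161°.
Converting to metres (1° lat = 111177 m, cos φ = 0.600822): observed ΔN = 284.6 m, observed ΔE = 107.5 m.
Subtracting the expected shift leaves a residual of 284.6 − (275) = 9.6 m north and 107.5 − (147) = -39.5 m east.
Residual distance = √(9.6² + (-39.5)²) = 40.6 m.

41 m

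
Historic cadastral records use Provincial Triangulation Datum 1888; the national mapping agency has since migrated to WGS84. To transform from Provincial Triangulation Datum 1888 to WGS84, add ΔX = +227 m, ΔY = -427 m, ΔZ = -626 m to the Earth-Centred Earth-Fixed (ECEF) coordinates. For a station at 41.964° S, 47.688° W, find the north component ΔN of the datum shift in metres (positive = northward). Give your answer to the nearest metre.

ΔN = -152 m

At φ = -41.964°, λ = -47.688°: sin φ = -0.668664, cos φ = 0.743565, sin λ = -0.739490, cos λ = 0.673167.
ΔN = −sin φ cos λ·ΔX − sin φ sin λ·ΔY + cos φ·ΔZ = −(-0.668664)(0.673167)(227) − (-0.668664)(-0.739490)(-427) + (0.743565)(-626) = -152.16 m.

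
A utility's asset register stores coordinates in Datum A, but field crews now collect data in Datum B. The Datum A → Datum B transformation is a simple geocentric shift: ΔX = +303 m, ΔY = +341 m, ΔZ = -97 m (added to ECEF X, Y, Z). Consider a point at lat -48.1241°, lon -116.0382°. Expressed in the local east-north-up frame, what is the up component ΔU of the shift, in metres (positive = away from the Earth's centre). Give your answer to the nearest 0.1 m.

ΔU = -221.1 m

The local up (radial) axis is (cos φ cos λ, cos φ sin λ, sin φ), giving ΔU = -88.785 − 204.521 + 72.225 = -221.08 m.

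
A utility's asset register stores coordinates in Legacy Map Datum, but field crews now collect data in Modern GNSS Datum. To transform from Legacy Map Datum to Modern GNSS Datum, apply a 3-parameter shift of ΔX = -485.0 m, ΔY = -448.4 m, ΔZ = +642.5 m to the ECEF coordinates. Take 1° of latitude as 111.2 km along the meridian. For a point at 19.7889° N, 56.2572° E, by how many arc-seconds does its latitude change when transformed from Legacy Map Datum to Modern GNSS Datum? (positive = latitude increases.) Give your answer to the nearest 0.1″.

sin φ = 0.338556, cos φ = 0.940946, sin λ = 0.831539, cos λ = 0.555466.
North component: ΔN = −sin φ cos λ·ΔX − sin φ sin λ·ΔY + cos φ·ΔZ = −(0.338556)(0.555466)(-485.0) − (0.338556)(0.831539)(-448.4) + (0.940946)(642.5) = 822.00 m.
1° of latitude spans 111200 m, so Δφ = 822.00 / 111200 × 3600 = 26.612″.

Δφ = 26.6″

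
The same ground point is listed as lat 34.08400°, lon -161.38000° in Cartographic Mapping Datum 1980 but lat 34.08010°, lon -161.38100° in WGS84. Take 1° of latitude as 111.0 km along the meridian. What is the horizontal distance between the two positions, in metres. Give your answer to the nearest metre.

443 m

Δφ = 34.08010° − 34.08400° = -0.00390°; Δλ = -161.38100° − -161.38000° = -0.00100°.
ΔN = Δφ × 111000 = -432.9 m; ΔE = Δλ × 111000 × cos(34.08400°) = -0.00100 × 111000 × 0.828217 = -91.9 m.
Distance = √(ΔE² + ΔN²) = √((-91.9)² + (-432.9)²) = 442.6 m.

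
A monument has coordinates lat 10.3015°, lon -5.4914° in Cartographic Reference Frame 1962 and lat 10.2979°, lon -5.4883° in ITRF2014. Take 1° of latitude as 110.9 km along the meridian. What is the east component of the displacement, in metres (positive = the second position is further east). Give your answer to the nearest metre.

Δφ = 10.2979° − 10.3015° = -0.0036°; Δλ = -5.4883° − -5.4914° = +0.0031°.
ΔN = Δφ × 110900 = -399.2 m; ΔE = Δλ × 110900 × cos(10.3015°) = +0.0031 × 110900 × 0.983880 = 338.2 m.

ΔE = 338 m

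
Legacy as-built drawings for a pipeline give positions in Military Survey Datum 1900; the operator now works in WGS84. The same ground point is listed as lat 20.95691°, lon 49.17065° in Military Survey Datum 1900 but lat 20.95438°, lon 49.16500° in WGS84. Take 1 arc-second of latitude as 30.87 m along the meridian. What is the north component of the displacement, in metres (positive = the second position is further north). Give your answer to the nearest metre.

Δφ = 20.95438° − 20.95691° = -0.00253°; Δλ = 49.16500° − 49.17065° = -0.00565°.
1° of latitude = 3600 × 30.87 = 111132 m.
ΔN = Δφ × 111132 = -281.2 m; ΔE = Δλ × 111132 × cos(20.95691°) = -0.00565 × 111132 × 0.933850 = -586.4 m.

ΔN = -281 m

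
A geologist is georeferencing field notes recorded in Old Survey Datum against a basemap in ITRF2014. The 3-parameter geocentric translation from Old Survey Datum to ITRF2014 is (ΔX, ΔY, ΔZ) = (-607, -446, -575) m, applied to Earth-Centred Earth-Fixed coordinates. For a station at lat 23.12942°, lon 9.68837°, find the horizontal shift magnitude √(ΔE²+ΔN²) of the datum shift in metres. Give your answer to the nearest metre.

429 m

At φ = 23.12942°, λ = 9.68837°: sin φ = 0.392809, cos φ = 0.919620, sin λ = 0.168289, cos λ = 0.985738.
ΔE = −sin λ·ΔX + cos λ·ΔY = −(0.168289)·(-607) + (0.985738)·(-446) = -337.49 m.
ΔN = −sin φ cos λ·ΔX − sin φ sin λ·ΔY + cos φ·ΔZ = −(0.392809)(0.985738)(-607) − (0.392809)(0.168289)(-446) + (0.919620)(-575) = -264.26 m.
Horizontal magnitude = √(ΔE² + ΔN²) = √((-337.49)² + (-264.26)²) = 428.64 m.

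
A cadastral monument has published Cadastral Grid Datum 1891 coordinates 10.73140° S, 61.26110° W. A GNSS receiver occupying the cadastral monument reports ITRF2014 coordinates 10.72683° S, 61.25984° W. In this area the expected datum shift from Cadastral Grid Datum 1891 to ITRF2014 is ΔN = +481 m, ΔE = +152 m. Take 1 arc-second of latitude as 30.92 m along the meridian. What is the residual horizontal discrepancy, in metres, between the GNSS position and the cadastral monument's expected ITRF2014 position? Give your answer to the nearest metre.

31 m

Observed coordinate differences: Δφ = +0.00457°, Δλ = +0.00126°.
Converting to metres (1° lat = 111312 m, cos φ = 0.982511): observed ΔN = 508.7 m, observed ΔE = 137.8 m.
Subtracting the expected shift leaves a residual of 508.7 − (481) = 27.7 m north and 137.8 − (152) = -14.2 m east.
Residual distance = √(27.7² + (-14.2)²) = 31.1 m.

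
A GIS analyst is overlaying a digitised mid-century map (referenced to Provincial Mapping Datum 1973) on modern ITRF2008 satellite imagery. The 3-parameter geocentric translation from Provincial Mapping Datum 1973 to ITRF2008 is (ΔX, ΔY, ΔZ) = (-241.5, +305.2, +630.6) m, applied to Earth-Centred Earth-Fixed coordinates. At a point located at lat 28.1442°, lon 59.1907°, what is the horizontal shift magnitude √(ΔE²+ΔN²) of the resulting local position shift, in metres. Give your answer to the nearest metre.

611 m

The local east axis at (φ, λ) is (−sin λ, cos λ, 0), so ΔE = −sin(59.1907°)·(-241.5) + cos(59.1907°)·305.2 = 363.74 m.
The local north axis is (−sin φ cos λ, −sin φ sin λ, cos φ), giving ΔN = 58.345 − 123.644 + 556.040 = 490.74 m.
Horizontal magnitude = √(ΔE² + ΔN²) = √(363.74² + 490.74²) = 610.84 m.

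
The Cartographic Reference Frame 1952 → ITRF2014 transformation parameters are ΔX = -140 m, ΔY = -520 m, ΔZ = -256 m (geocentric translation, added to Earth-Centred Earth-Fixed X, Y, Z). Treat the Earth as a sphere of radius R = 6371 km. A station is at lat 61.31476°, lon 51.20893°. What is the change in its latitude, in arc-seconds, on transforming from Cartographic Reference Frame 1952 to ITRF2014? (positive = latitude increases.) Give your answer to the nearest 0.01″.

Δφ = 10.02″

sin φ = 0.877270, cos φ = 0.479998, sin λ = 0.779436, cos λ = 0.626482.
North component: ΔN = −sin φ cos λ·ΔX − sin φ sin λ·ΔY + cos φ·ΔZ = −(0.877270)(0.626482)(-140) − (0.877270)(0.779436)(-520) + (0.479998)(-256) = 309.63 m.
1° of latitude spans πR/180 = 111195 m, so Δφ = 309.63 / 111195 × 3600 = 10.024″.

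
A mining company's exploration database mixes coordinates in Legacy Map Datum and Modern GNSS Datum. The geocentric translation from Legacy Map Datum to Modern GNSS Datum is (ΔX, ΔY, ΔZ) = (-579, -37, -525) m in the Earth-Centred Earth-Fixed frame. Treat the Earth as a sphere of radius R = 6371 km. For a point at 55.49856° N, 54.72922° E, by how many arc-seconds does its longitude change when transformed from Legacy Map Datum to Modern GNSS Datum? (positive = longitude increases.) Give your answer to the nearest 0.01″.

Δλ = 25.80″

sin φ = 0.824112, cos φ = 0.566427, sin λ = 0.816432, cos λ = 0.577441.
East component: ΔE = −sin λ·ΔX + cos λ·ΔY = −(0.816432)(-579) + (0.577441)(-37) = 451.35 m.
1° of latitude spans πR/180 = 111195 m; at latitude φ, 1° of longitude spans that × cos φ = 62983.8 m, so Δλ = 451.35 / 62983.8 × 3600 = 25.798″.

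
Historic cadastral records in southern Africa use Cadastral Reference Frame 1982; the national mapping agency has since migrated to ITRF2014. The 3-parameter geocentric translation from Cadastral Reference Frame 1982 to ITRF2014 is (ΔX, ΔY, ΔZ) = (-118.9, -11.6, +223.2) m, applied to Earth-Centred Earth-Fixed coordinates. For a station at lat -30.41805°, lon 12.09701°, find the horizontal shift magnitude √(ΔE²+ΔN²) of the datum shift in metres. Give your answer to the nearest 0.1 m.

The local east axis at (φ, λ) is (−sin λ, cos λ, 0), so ΔE = −sin(12.09701°)·(-118.9) + cos(12.09701°)·(-11.6) = 13.58 m.
The local north axis is (−sin φ cos λ, −sin φ sin λ, cos φ), giving ΔN = -58.863 − 1.231 + 192.477 = 132.38 m.
Horizontal magnitude = √(ΔE² + ΔN²) = √(13.58² + 132.38²) = 133.08 m.

133.1 m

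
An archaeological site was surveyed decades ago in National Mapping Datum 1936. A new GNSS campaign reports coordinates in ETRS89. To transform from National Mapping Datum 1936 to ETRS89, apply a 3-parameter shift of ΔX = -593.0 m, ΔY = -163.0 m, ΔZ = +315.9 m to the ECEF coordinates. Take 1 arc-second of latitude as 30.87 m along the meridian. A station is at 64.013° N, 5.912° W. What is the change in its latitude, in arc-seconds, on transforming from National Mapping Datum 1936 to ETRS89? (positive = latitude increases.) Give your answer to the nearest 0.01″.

Δφ = 21.17″

sin φ = 0.898893, cos φ = 0.438167, sin λ = -0.103001, cos λ = 0.994681.
North component: ΔN = −sin φ cos λ·ΔX − sin φ sin λ·ΔY + cos φ·ΔZ = −(0.898893)(0.994681)(-593.0) − (0.898893)(-0.103001)(-163.0) + (0.438167)(315.9) = 653.53 m.
1° of latitude spans 3600 × 30.87 = 111132 m, so Δφ = 653.53 / 111132 × 3600 = 21.171″.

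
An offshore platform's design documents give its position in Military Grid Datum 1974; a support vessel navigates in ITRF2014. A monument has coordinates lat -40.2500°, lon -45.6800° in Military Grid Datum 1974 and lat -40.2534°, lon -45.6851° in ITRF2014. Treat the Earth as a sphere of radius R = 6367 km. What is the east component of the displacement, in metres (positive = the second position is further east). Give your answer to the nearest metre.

Δφ = -40.2534° − -40.2500° = -0.0034°; Δλ = -45.6851° − -45.6800° = -0.0051°.
1° along a meridian = πR/180 = 111125 m.
ΔN = Δφ × 111125 = -377.8 m; ΔE = Δλ × 111125 × cos(-40.2500°) = -0.0051 × 111125 × 0.763232 = -432.6 m.

ΔE = -433 m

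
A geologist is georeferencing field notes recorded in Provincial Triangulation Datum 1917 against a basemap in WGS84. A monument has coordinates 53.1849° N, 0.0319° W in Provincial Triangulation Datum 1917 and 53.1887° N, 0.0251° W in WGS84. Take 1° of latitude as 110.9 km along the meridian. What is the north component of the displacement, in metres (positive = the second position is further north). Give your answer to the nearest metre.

ΔN = 421 m

Δφ = 53.1887° − 53.1849° = +0.0038°; Δλ = -0.0251° − -0.0319° = +0.0068°.
ΔN = Δφ × 110900 = 421.4 m; ΔE = Δλ × 110900 × cos(53.1849°) = +0.0068 × 110900 × 0.599235 = 451.9 m.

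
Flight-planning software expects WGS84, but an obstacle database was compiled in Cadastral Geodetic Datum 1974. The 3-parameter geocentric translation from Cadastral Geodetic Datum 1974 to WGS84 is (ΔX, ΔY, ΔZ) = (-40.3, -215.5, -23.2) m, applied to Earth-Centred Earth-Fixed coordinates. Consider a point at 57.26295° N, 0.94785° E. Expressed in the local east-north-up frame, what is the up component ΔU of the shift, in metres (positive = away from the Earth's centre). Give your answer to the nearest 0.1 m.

At φ = 57.26295°, λ = 0.94785°: sin φ = 0.841161, cos φ = 0.540784, sin λ = 0.016542, cos λ = 0.999863.
ΔU = cos φ cos λ·ΔX + cos φ sin λ·ΔY + sin φ·ΔZ = (0.540784)(0.999863)(-40.3) + (0.540784)(0.016542)(-215.5) + (0.841161)(-23.2) = -43.23 m.

ΔU = -43.2 m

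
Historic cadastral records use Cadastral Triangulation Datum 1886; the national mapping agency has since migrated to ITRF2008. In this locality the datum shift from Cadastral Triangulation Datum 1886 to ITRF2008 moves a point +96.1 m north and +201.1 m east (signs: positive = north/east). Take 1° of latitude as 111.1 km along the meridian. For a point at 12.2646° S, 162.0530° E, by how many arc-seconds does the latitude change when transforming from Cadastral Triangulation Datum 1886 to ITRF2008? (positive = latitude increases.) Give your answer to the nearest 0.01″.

1° of latitude = 111.1 km, so Δφ = 96.1 / 111100 = 0.0008650° = 3.114″.

Δφ = 3.11″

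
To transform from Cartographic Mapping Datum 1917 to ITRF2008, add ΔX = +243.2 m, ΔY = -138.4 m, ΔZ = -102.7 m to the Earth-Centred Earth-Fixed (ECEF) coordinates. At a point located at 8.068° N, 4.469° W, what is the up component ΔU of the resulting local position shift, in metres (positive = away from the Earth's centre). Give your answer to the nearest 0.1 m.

ΔU = 236.3 m

The local up (radial) axis is (cos φ cos λ, cos φ sin λ, sin φ), giving ΔU = 240.061 + 10.677 − 14.414 = 236.32 m.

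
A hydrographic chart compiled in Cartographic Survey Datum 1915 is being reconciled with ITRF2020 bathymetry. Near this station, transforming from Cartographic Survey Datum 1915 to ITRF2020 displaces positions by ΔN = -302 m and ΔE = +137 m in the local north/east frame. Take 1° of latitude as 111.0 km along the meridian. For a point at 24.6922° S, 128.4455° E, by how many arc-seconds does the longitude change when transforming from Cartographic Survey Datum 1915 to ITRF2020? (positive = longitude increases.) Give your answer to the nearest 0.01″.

At latitude -24.6922°, cos φ = 0.908565.
1° of longitude at this latitude = 111.0 × cos φ = 100.85 km, so Δλ = 137.0 / 100850.7 = 0.0013584° = 4.890″.

Δλ = 4.89″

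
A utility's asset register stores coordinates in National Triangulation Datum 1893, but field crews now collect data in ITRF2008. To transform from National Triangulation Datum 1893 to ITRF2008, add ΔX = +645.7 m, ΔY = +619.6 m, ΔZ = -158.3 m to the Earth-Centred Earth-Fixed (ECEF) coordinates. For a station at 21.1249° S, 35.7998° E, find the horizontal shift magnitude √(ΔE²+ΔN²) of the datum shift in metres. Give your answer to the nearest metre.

The local east axis at (φ, λ) is (−sin λ, cos λ, 0), so ΔE = −sin(35.7998°)·645.7 + cos(35.7998°)·619.6 = 124.83 m.
The local north axis is (−sin φ cos λ, −sin φ sin λ, cos φ), giving ΔN = 188.745 + 130.623 − 147.662 = 171.71 m.
Horizontal magnitude = √(ΔE² + ΔN²) = √(124.83² + 171.71²) = 212.29 m.

212 m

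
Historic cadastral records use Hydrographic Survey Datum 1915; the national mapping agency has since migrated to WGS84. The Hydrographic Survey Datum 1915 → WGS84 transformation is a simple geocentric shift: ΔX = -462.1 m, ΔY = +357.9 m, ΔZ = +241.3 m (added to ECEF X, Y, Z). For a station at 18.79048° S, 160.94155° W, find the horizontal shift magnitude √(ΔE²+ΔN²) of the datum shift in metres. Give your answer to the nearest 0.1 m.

590.9 m

At φ = -18.79048°, λ = -160.94155°: sin φ = -0.322108, cos φ = 0.946703, sin λ = -0.326533, cos λ = -0.945186.
ΔE = −sin λ·ΔX + cos λ·ΔY = −(-0.326533)·(-462.1) + (-0.945186)·(357.9) = -489.17 m.
ΔN = −sin φ cos λ·ΔX − sin φ sin λ·ΔY + cos φ·ΔZ = −(-0.322108)(-0.945186)(-462.1) − (-0.322108)(-0.326533)(357.9) + (0.946703)(241.3) = 331.48 m.
Horizontal magnitude = √(ΔE² + ΔN²) = √((-489.17)² + 331.48²) = 590.91 m.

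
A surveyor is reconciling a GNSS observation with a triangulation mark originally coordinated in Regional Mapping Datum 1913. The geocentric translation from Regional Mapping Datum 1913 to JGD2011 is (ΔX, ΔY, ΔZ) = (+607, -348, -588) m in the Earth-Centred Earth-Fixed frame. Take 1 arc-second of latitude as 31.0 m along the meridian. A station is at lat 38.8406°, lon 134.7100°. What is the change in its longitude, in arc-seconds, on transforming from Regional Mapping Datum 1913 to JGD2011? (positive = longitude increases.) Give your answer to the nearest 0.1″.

Δλ = -7.7″

sin φ = 0.627156, cos φ = 0.778894, sin λ = 0.710677, cos λ = -0.703519.
East component: ΔE = −sin λ·ΔX + cos λ·ΔY = −(0.710677)(607) + (-0.703519)(-348) = -186.56 m.
1° of latitude spans 3600 × 31.00 = 111600 m; at latitude φ, 1° of longitude spans that × cos φ = 86924.5 m, so Δλ = -186.56 / 86924.5 × 3600 = -7.726″.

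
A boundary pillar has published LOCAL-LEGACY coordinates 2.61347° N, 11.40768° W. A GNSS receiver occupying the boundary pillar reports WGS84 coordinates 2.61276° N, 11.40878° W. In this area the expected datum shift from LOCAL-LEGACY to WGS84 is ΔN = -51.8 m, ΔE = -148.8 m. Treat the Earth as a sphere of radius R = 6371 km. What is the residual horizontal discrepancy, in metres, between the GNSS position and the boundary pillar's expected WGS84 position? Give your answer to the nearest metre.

38 m

Observed coordinate differences: Δφ = -0.00071°, Δλ = -0.00110°.
Converting to metres (1° lat = 111195 m, cos φ = 0.998960): observed ΔN = -78.9 m, observed ΔE = -122.2 m.
Subtracting the expected shift leaves a residual of -78.9 − (-51.8) = -27.1 m north and -122.2 − (-148.8) = 26.6 m east.
Residual distance = √((-27.1)² + 26.6²) = 38.0 m.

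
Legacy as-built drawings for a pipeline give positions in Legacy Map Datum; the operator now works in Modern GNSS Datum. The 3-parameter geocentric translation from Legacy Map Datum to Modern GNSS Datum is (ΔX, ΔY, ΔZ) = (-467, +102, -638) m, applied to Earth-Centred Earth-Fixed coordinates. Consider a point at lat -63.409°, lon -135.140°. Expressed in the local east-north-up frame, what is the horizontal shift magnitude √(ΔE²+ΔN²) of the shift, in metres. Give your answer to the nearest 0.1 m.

405.3 m

At φ = -63.409°, λ = -135.140°: sin φ = -0.894225, cos φ = 0.447619, sin λ = -0.705377, cos λ = -0.708832.
ΔE = −sin λ·ΔX + cos λ·ΔY = −(-0.705377)·(-467) + (-0.708832)·(102) = -401.71 m.
ΔN = −sin φ cos λ·ΔX − sin φ sin λ·ΔY + cos φ·ΔZ = −(-0.894225)(-0.708832)(-467) − (-0.894225)(-0.705377)(102) + (0.447619)(-638) = -53.91 m.
Horizontal magnitude = √(ΔE² + ΔN²) = √((-401.71)² + (-53.91)²) = 405.31 m.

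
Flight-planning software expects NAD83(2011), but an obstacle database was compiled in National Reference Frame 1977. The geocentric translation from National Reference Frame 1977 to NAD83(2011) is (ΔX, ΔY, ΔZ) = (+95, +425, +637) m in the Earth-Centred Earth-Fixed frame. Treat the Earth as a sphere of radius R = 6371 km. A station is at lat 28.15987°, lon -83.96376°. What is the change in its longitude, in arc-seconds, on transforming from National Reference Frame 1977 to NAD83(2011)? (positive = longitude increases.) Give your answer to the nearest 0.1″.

sin φ = 0.471933, cos φ = 0.881634, sin λ = -0.994456, cos λ = 0.105157.
East component: ΔE = −sin λ·ΔX + cos λ·ΔY = −(-0.994456)(95) + (0.105157)(425) = 139.17 m.
1° of latitude spans πR/180 = 111195 m; at latitude φ, 1° of longitude spans that × cos φ = 98033.3 m, so Δλ = 139.17 / 98033.3 × 3600 = 5.110″.

Δλ = 5.1″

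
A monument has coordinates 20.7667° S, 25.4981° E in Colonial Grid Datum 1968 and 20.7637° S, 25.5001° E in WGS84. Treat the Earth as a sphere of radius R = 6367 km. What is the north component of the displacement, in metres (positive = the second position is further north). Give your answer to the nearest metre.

Δφ = -20.7637° − -20.7667° = +0.0030°; Δλ = 25.5001° − 25.4981° = +0.0020°.
1° along a meridian = πR/180 = 111125 m.
ΔN = Δφ × 111125 = 333.4 m; ΔE = Δλ × 111125 × cos(-20.7667°) = +0.0020 × 111125 × 0.935032 = 207.8 m.

ΔN = 333 m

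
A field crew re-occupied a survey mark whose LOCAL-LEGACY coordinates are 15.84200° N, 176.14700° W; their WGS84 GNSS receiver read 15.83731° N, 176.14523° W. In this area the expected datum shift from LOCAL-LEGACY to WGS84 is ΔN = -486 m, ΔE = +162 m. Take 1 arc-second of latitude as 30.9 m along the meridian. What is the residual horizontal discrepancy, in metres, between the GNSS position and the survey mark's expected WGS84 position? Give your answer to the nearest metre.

45 m

Observed coordinate differences: Δφ = -0.00469°, Δλ = +0.00177°.
Converting to metres (1° lat = 111240 m, cos φ = 0.962018): observed ΔN = -521.7 m, observed ΔE = 189.4 m.
Subtracting the expected shift leaves a residual of -521.7 − (-486) = -35.7 m north and 189.4 − (162) = 27.4 m east.
Residual distance = √((-35.7)² + 27.4²) = 45.0 m.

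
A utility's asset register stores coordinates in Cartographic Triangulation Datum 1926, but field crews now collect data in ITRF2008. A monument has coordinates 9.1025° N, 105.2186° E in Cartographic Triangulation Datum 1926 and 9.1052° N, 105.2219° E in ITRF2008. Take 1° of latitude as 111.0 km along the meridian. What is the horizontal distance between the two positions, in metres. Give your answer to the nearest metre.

Δφ = 9.1052° − 9.1025° = +0.0027°; Δλ = 105.2219° − 105.2186° = +0.0033°.
ΔN = Δφ × 111000 = 299.7 m; ΔE = Δλ × 111000 × cos(9.1025°) = +0.0033 × 111000 × 0.987407 = 361.7 m.
Distance = √(ΔE² + ΔN²) = √(361.7² + 299.7²) = 469.7 m.

470 m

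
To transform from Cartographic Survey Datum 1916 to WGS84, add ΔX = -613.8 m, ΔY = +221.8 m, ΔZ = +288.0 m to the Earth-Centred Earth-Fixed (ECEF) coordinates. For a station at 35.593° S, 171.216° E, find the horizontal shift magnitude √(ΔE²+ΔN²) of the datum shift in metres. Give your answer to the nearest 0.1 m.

The local east axis at (φ, λ) is (−sin λ, cos λ, 0), so ΔE = −sin(171.216°)·(-613.8) + cos(171.216°)·221.8 = -125.47 m.
The local north axis is (−sin φ cos λ, −sin φ sin λ, cos φ), giving ΔN = 353.056 + 19.714 + 234.193 = 606.96 m.
Horizontal magnitude = √(ΔE² + ΔN²) = √((-125.47)² + 606.96²) = 619.80 m.

619.8 m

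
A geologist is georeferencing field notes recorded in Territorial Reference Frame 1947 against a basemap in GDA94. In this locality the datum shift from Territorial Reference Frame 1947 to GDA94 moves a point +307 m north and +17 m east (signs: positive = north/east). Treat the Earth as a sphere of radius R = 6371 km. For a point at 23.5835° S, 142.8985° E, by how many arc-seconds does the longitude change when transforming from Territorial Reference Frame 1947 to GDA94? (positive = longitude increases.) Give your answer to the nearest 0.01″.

Δλ = 0.60″

At latitude -23.5835°, cos φ = 0.916478.
One radian of longitude at latitude φ spans R cos φ, so Δλ = ΔE / (R cos φ) = 17.0 / (6371000 × 0.916478) = 2.9115e-06 rad = 0.601″.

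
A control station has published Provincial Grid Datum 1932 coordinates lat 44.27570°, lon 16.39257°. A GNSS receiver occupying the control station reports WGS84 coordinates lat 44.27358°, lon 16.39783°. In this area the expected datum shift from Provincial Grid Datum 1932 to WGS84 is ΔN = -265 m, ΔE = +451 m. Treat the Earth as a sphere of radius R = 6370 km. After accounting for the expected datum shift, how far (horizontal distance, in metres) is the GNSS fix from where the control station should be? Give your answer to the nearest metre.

44 m

Observed coordinate differences: Δφ = -0.00212°, Δλ = +0.00526°.
Converting to metres (1° lat = 111177 m, cos φ = 0.715989): observed ΔN = -235.7 m, observed ΔE = 418.7 m.
Subtracting the expected shift leaves a residual of -235.7 − (-265) = 29.3 m north and 418.7 − (451) = -32.3 m east.
Residual distance = √(29.3² + (-32.3)²) = 43.6 m.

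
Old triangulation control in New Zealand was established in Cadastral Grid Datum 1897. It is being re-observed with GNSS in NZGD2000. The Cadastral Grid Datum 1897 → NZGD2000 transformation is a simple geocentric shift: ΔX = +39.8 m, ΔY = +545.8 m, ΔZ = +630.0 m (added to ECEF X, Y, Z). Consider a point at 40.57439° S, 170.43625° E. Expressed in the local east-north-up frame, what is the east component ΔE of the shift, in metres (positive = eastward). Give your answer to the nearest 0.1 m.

At φ = -40.57439°, λ = 170.43625°: sin φ = -0.650435, cos φ = 0.759562, sin λ = 0.166145, cos λ = -0.986101.
ΔE = −sin λ·ΔX + cos λ·ΔY = −(0.166145)·(39.8) + (-0.986101)·(545.8) = -544.83 m.

ΔE = -544.8 m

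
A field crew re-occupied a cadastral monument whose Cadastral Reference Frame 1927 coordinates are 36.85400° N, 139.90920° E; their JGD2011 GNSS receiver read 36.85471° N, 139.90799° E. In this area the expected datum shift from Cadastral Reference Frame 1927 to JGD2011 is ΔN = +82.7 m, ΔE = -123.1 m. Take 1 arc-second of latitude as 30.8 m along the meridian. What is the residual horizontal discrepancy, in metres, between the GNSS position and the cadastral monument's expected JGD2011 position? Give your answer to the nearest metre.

Observed coordinate differences: Δφ = +0.00071°, Δλ = -0.00121°.
Converting to metres (1° lat = 110880 m, cos φ = 0.800166): observed ΔN = 78.7 m, observed ΔE = -107.4 m.
Subtracting the expected shift leaves a residual of 78.7 − (82.7) = -4.0 m north and -107.4 − (-123.1) = 15.7 m east.
Residual distance = √((-4.0)² + 15.7²) = 16.2 m.

16 m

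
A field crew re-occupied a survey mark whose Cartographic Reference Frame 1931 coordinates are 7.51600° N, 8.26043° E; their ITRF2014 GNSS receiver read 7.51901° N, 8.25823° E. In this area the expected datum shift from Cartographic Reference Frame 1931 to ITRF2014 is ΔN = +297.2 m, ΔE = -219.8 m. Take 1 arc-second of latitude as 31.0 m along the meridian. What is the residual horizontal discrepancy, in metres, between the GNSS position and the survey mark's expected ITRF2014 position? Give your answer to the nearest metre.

Observed coordinate differences: Δφ = +0.00301°, Δλ = -0.00220°.
Converting to metres (1° lat = 111600 m, cos φ = 0.991408): observed ΔN = 335.9 m, observed ΔE = -243.4 m.
Subtracting the expected shift leaves a residual of 335.9 − (297.2) = 38.7 m north and -243.4 − (-219.8) = -23.6 m east.
Residual distance = √(38.7² + (-23.6)²) = 45.3 m.

45 m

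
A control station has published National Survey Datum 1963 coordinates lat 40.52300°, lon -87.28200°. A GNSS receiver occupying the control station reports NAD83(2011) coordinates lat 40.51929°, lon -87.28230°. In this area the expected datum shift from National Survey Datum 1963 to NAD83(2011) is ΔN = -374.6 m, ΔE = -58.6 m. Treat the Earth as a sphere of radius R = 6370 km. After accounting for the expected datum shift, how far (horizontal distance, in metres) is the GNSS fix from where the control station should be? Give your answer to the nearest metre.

Observed coordinate differences: Δφ = -0.00371°, Δλ = -0.00030°.
Converting to metres (1° lat = 111177 m, cos φ = 0.760145): observed ΔN = -412.5 m, observed ΔE = -25.4 m.
Subtracting the expected shift leaves a residual of -412.5 − (-374.6) = -37.9 m north and -25.4 − (-58.6) = 33.2 m east.
Residual distance = √((-37.9)² + 33.2²) = 50.4 m.

50 m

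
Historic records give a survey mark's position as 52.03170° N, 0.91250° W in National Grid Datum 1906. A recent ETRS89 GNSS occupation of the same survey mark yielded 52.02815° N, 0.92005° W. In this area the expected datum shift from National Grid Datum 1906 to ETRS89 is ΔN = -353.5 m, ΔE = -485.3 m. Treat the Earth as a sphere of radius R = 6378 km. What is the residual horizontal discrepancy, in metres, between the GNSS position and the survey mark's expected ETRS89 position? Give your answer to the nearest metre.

52 m

Observed coordinate differences: Δφ = -0.00355°, Δλ = -0.00755°.
Converting to metres (1° lat = 111317 m, cos φ = 0.615225): observed ΔN = -395.2 m, observed ΔE = -517.1 m.
Subtracting the expected shift leaves a residual of -395.2 − (-353.5) = -41.7 m north and -517.1 − (-485.3) = -31.8 m east.
Residual distance = √((-41.7)² + (-31.8)²) = 52.4 m.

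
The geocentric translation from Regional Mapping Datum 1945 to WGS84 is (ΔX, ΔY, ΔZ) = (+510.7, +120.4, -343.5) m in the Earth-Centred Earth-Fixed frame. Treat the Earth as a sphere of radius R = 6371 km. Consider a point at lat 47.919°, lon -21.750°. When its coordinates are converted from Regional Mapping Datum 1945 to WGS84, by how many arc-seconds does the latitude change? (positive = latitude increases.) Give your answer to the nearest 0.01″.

Δφ = -17.78″

sin φ = 0.742198, cos φ = 0.670181, sin λ = -0.370557, cos λ = 0.928810.
North component: ΔN = −sin φ cos λ·ΔX − sin φ sin λ·ΔY + cos φ·ΔZ = −(0.742198)(0.928810)(510.7) − (0.742198)(-0.370557)(120.4) + (0.670181)(-343.5) = -549.15 m.
1° of latitude spans πR/180 = 111195 m, so Δφ = -549.15 / 111195 × 3600 = -17.779″.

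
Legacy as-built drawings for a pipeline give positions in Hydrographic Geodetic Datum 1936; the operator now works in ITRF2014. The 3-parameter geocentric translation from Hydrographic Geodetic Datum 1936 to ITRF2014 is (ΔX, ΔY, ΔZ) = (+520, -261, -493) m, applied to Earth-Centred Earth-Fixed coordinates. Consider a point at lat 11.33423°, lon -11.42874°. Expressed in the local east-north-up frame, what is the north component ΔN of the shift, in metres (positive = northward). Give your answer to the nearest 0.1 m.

ΔN = -593.7 m

At φ = 11.33423°, λ = -11.42874°: sin φ = 0.196532, cos φ = 0.980497, sin λ = -0.198149, cos λ = 0.980172.
ΔN = −sin φ cos λ·ΔX − sin φ sin λ·ΔY + cos φ·ΔZ = −(0.196532)(0.980172)(520) − (0.196532)(-0.198149)(-261) + (0.980497)(-493) = -593.72 m.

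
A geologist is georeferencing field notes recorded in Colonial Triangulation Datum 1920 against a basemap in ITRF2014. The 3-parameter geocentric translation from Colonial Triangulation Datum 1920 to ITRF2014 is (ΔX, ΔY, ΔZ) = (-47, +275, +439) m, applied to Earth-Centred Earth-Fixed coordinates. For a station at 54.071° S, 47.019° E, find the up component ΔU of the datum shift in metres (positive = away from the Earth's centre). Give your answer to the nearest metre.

ΔU = -256 m

The local up (radial) axis is (cos φ cos λ, cos φ sin λ, sin φ), giving ΔU = -18.802 + 118.051 − 355.478 = -256.23 m.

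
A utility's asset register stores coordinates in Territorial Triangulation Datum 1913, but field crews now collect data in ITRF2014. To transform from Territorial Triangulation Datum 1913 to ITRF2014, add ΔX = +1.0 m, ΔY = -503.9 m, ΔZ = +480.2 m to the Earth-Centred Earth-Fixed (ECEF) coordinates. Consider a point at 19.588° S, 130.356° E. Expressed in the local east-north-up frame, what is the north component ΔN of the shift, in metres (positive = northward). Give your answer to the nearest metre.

The local north axis is (−sin φ cos λ, −sin φ sin λ, cos φ), giving ΔN = -0.217 − 128.734 + 452.410 = 323.46 m.

ΔN = 323 m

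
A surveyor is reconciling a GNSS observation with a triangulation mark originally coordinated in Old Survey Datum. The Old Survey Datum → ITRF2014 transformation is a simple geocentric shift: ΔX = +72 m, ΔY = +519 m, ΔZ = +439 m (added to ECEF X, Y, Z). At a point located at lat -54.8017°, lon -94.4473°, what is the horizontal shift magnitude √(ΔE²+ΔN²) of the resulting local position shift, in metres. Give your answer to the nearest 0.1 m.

177.2 m

At φ = -54.8017°, λ = -94.4473°: sin φ = -0.817162, cos φ = 0.576408, sin λ = -0.996989, cos λ = -0.077542.
ΔE = −sin λ·ΔX + cos λ·ΔY = −(-0.996989)·(72) + (-0.077542)·(519) = 31.54 m.
ΔN = −sin φ cos λ·ΔX − sin φ sin λ·ΔY + cos φ·ΔZ = −(-0.817162)(-0.077542)(72) − (-0.817162)(-0.996989)(519) + (0.576408)(439) = -174.35 m.
Horizontal magnitude = √(ΔE² + ΔN²) = √(31.54² + (-174.35)²) = 177.18 m.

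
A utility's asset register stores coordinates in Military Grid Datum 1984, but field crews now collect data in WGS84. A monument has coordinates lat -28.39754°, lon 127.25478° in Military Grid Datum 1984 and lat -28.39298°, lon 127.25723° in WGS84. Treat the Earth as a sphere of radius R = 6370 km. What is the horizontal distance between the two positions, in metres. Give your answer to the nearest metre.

561 m

Δφ = -28.39298° − -28.39754° = +0.00456°; Δλ = 127.25723° − 127.25478° = +0.00245°.
1° along a meridian = πR/180 = 111177 m.
ΔN = Δφ × 111177 = 507.0 m; ΔE = Δλ × 111177 × cos(-28.39754°) = +0.00245 × 111177 × 0.879669 = 239.6 m.
Distance = √(ΔE² + ΔN²) = √(239.6² + 507.0²) = 560.7 m.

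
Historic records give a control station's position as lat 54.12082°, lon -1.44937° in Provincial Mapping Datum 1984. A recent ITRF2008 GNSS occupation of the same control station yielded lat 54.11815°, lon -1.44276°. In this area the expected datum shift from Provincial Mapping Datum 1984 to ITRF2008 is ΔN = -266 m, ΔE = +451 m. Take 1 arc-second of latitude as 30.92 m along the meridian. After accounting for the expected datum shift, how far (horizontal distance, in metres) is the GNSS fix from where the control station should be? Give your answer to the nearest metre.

Observed coordinate differences: Δφ = -0.00267°, Δλ = +0.00661°.
Converting to metres (1° lat = 111312 m, cos φ = 0.586078): observed ΔN = -297.2 m, observed ΔE = 431.2 m.
Subtracting the expected shift leaves a residual of -297.2 − (-266) = -31.2 m north and 431.2 − (451) = -19.8 m east.
Residual distance = √((-31.2)² + (-19.8)²) = 36.9 m.

37 m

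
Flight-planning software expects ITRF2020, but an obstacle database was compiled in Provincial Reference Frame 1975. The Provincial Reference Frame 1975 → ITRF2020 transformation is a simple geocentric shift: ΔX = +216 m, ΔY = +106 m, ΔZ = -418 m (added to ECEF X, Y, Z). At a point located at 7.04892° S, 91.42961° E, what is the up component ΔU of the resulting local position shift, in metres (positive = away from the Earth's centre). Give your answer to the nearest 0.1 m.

ΔU = 151.1 m

At φ = -7.04892°, λ = 91.42961°: sin φ = -0.122717, cos φ = 0.992442, sin λ = 0.999689, cos λ = -0.024949.
ΔU = cos φ cos λ·ΔX + cos φ sin λ·ΔY + sin φ·ΔZ = (0.992442)(-0.024949)(216) + (0.992442)(0.999689)(106) + (-0.122717)(-418) = 151.11 m.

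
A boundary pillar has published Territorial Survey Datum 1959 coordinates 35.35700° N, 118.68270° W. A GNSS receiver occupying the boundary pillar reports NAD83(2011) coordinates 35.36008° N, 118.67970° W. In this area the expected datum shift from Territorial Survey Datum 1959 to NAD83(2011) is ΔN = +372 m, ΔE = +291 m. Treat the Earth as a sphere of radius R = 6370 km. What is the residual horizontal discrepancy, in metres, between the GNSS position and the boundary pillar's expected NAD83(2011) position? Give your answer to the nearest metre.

Observed coordinate differences: Δφ = +0.00308°, Δλ = +0.00300°.
Converting to metres (1° lat = 111177 m, cos φ = 0.815562): observed ΔN = 342.4 m, observed ΔE = 272.0 m.
Subtracting the expected shift leaves a residual of 342.4 − (372) = -29.6 m north and 272.0 − (291) = -19.0 m east.
Residual distance = √((-29.6)² + (-19.0)²) = 35.1 m.

35 m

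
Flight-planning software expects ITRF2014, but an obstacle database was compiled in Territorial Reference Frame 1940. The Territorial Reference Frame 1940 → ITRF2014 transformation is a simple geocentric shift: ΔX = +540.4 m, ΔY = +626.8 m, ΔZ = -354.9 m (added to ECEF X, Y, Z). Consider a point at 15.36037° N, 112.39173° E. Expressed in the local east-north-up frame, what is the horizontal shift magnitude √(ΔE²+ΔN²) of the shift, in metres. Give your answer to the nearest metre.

860 m

At φ = 15.36037°, λ = 112.39173°: sin φ = 0.264889, cos φ = 0.964279, sin λ = 0.924601, cos λ = -0.380937.
ΔE = −sin λ·ΔX + cos λ·ΔY = −(0.924601)·(540.4) + (-0.380937)·(626.8) = -738.43 m.
ΔN = −sin φ cos λ·ΔX − sin φ sin λ·ΔY + cos φ·ΔZ = −(0.264889)(-0.380937)(540.4) − (0.264889)(0.924601)(626.8) + (0.964279)(-354.9) = -441.21 m.
Horizontal magnitude = √(ΔE² + ΔN²) = √((-738.43)² + (-441.21)²) = 860.20 m.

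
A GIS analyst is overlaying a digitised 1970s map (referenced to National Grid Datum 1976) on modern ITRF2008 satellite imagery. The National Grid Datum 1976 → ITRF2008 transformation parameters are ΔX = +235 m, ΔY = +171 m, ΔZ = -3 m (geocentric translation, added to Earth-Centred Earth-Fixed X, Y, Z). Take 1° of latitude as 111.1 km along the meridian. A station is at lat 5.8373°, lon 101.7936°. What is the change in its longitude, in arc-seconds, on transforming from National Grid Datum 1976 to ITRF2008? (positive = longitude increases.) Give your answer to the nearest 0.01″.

sin φ = 0.101704, cos φ = 0.994815, sin λ = 0.978890, cos λ = -0.204387.
East component: ΔE = −sin λ·ΔX + cos λ·ΔY = −(0.978890)(235) + (-0.204387)(171) = -264.99 m.
1° of latitude spans 111100 m; at latitude φ, 1° of longitude spans that × cos φ = 110523.9 m, so Δλ = -264.99 / 110523.9 × 3600 = -8.631″.

Δλ = -8.63″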